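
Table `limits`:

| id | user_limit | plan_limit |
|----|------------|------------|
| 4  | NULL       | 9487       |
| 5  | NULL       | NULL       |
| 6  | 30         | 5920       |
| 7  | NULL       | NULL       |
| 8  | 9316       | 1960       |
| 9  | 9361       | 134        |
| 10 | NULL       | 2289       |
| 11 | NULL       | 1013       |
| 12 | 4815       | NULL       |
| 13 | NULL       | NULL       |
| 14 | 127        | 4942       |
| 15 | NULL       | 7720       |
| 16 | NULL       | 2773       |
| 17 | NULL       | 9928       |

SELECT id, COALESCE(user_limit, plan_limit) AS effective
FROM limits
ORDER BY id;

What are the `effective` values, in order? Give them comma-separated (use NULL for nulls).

id=4: user_limit=NULL, plan_limit=9487 → 9487
id=5: user_limit=NULL, plan_limit=NULL (all NULL) → NULL
id=6: user_limit=30 → 30
id=7: user_limit=NULL, plan_limit=NULL (all NULL) → NULL
id=8: user_limit=9316 → 9316
id=9: user_limit=9361 → 9361
id=10: user_limit=NULL, plan_limit=2289 → 2289
id=11: user_limit=NULL, plan_limit=1013 → 1013
id=12: user_limit=4815 → 4815
id=13: user_limit=NULL, plan_limit=NULL (all NULL) → NULL
id=14: user_limit=127 → 127
id=15: user_limit=NULL, plan_limit=7720 → 7720
id=16: user_limit=NULL, plan_limit=2773 → 2773
id=17: user_limit=NULL, plan_limit=9928 → 9928

9487, NULL, 30, NULL, 9316, 9361, 2289, 1013, 4815, NULL, 127, 7720, 2773, 9928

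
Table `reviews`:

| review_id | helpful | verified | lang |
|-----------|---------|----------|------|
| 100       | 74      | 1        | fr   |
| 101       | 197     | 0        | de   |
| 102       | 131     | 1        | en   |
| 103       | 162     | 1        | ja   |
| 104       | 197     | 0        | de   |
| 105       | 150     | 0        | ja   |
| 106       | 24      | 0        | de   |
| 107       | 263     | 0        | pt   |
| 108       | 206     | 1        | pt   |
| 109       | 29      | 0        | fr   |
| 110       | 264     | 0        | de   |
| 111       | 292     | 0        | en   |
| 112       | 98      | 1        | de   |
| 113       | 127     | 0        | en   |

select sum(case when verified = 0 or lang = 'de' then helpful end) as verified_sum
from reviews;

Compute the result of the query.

1641

review_id=100: ✗
review_id=101: ✓ → 197
review_id=102: ✗
review_id=103: ✗
review_id=104: ✓ → 197
review_id=105: ✓ → 150
review_id=106: ✓ → 24
review_id=107: ✓ → 263
review_id=108: ✗
review_id=109: ✓ → 29
review_id=110: ✓ → 264
review_id=111: ✓ → 292
review_id=112: ✓ → 98
review_id=113: ✓ → 127
verified_sum = 197 + 197 + 150 + 24 + 263 + 29 + 264 + 292 + 98 + 127 = 1641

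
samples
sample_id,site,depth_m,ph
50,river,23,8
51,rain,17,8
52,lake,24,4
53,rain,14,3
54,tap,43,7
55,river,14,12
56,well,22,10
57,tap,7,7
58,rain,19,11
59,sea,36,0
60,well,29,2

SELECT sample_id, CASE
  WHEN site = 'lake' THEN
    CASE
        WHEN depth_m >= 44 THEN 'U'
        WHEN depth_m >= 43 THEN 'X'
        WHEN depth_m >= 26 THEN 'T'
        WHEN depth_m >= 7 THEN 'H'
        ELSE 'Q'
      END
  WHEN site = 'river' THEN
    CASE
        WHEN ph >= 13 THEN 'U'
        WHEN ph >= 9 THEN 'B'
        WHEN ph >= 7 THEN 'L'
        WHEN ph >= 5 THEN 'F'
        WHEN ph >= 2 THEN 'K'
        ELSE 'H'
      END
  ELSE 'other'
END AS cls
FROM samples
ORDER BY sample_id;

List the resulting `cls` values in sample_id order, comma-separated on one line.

sample_id=50: site='river' → inner[ph >= 7] → L
sample_id=51: site='rain' → outer ELSE → other
sample_id=52: site='lake' → inner[depth_m >= 7] → H
sample_id=53: site='rain' → outer ELSE → other
sample_id=54: site='tap' → outer ELSE → other
sample_id=55: site='river' → inner[ph >= 9] → B
sample_id=56: site='well' → outer ELSE → other
sample_id=57: site='tap' → outer ELSE → other
sample_id=58: site='rain' → outer ELSE → other
sample_id=59: site='sea' → outer ELSE → other
sample_id=60: site='well' → outer ELSE → other

L, other, H, other, other, B, other, other, other, other, other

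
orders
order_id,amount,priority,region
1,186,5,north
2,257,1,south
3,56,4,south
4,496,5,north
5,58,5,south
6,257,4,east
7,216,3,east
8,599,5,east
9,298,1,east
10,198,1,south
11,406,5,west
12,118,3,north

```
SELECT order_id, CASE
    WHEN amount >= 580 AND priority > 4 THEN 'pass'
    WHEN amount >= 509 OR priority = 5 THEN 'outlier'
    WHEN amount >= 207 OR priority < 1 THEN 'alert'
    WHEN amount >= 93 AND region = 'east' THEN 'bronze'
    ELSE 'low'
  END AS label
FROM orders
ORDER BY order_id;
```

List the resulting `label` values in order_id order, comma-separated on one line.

order_id=1: amount >= 509 OR priority = 5 → outlier
order_id=2: amount >= 207 OR priority < 1 → alert
order_id=3: ELSE → low
order_id=4: amount >= 509 OR priority = 5 → outlier
order_id=5: amount >= 509 OR priority = 5 → outlier
order_id=6: amount >= 207 OR priority < 1 → alert
order_id=7: amount >= 207 OR priority < 1 → alert
order_id=8: amount >= 580 AND priority > 4 → pass
order_id=9: amount >= 207 OR priority < 1 → alert
order_id=10: ELSE → low
order_id=11: amount >= 509 OR priority = 5 → outlier
order_id=12: ELSE → low

outlier, alert, low, outlier, outlier, alert, alert, pass, alert, low, outlier, low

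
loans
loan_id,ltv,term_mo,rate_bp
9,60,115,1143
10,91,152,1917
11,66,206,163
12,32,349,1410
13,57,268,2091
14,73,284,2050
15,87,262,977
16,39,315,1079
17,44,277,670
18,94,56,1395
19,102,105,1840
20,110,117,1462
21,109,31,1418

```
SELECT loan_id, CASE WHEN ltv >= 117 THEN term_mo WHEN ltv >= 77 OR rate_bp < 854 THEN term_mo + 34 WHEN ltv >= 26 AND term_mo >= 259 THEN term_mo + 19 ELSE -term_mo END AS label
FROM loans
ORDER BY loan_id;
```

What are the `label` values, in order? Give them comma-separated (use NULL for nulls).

loan_id=9: ELSE → -115
loan_id=10: ltv >= 77 OR rate_bp < 854 → 186
loan_id=11: ltv >= 77 OR rate_bp < 854 → 240
loan_id=12: ltv >= 26 AND term_mo >= 259 → 368
loan_id=13: ltv >= 26 AND term_mo >= 259 → 287
loan_id=14: ltv >= 26 AND term_mo >= 259 → 303
loan_id=15: ltv >= 77 OR rate_bp < 854 → 296
loan_id=16: ltv >= 26 AND term_mo >= 259 → 334
loan_id=17: ltv >= 77 OR rate_bp < 854 → 311
loan_id=18: ltv >= 77 OR rate_bp < 854 → 90
loan_id=19: ltv >= 77 OR rate_bp < 854 → 139
loan_id=20: ltv >= 77 OR rate_bp < 854 → 151
loan_id=21: ltv >= 77 OR rate_bp < 854 → 65

-115, 186, 240, 368, 287, 303, 296, 334, 311, 90, 139, 151, 65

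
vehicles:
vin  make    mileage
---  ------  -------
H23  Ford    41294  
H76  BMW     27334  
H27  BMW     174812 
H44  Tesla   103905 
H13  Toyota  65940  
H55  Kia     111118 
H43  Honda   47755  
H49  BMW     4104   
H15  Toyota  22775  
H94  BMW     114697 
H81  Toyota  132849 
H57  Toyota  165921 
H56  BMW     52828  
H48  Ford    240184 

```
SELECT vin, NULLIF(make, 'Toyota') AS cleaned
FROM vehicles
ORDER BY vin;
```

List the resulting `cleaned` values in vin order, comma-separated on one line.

NULL, NULL, Ford, BMW, Honda, Tesla, Ford, BMW, Kia, BMW, NULL, BMW, NULL, BMW

vin=H13: make=Toyota vs Toyota: equal → NULL
vin=H15: make=Toyota vs Toyota: equal → NULL
vin=H23: make=Ford vs Toyota: differ → Ford
vin=H27: make=BMW vs Toyota: differ → BMW
vin=H43: make=Honda vs Toyota: differ → Honda
vin=H44: make=Tesla vs Toyota: differ → Tesla
vin=H48: make=Ford vs Toyota: differ → Ford
vin=H49: make=BMW vs Toyota: differ → BMW
vin=H55: make=Kia vs Toyota: differ → Kia
vin=H56: make=BMW vs Toyota: differ → BMW
vin=H57: make=Toyota vs Toyota: equal → NULL
vin=H76: make=BMW vs Toyota: differ → BMW
vin=H81: make=Toyota vs Toyota: equal → NULL
vin=H94: make=BMW vs Toyota: differ → BMW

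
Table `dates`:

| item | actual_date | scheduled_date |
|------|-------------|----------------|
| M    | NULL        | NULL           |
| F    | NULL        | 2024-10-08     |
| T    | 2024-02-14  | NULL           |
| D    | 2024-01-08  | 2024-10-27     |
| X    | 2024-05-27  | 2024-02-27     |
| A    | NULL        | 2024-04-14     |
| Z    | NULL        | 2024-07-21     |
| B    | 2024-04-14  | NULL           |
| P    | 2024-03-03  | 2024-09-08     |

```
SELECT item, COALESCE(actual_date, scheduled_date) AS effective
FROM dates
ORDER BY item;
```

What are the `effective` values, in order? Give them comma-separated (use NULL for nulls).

item=A: actual_date=NULL, scheduled_date=2024-04-14 → 2024-04-14
item=B: actual_date=2024-04-14 → 2024-04-14
item=D: actual_date=2024-01-08 → 2024-01-08
item=F: actual_date=NULL, scheduled_date=2024-10-08 → 2024-10-08
item=M: actual_date=NULL, scheduled_date=NULL (all NULL) → NULL
item=P: actual_date=2024-03-03 → 2024-03-03
item=T: actual_date=2024-02-14 → 2024-02-14
item=X: actual_date=2024-05-27 → 2024-05-27
item=Z: actual_date=NULL, scheduled_date=2024-07-21 → 2024-07-21

2024-04-14, 2024-04-14, 2024-01-08, 2024-10-08, NULL, 2024-03-03, 2024-02-14, 2024-05-27, 2024-07-21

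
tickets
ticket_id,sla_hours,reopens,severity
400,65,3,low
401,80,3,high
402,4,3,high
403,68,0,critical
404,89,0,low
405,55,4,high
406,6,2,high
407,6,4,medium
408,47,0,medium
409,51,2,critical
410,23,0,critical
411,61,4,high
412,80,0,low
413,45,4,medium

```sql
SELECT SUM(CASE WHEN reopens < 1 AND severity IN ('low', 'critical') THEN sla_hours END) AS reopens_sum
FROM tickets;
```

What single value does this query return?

260

ticket_id=400: ✗
ticket_id=401: ✗
ticket_id=402: ✗
ticket_id=403: ✓ → 68
ticket_id=404: ✓ → 89
ticket_id=405: ✗
ticket_id=406: ✗
ticket_id=407: ✗
ticket_id=408: ✗
ticket_id=409: ✗
ticket_id=410: ✓ → 23
ticket_id=411: ✗
ticket_id=412: ✓ → 80
ticket_id=413: ✗
reopens_sum = 68 + 89 + 23 + 80 = 260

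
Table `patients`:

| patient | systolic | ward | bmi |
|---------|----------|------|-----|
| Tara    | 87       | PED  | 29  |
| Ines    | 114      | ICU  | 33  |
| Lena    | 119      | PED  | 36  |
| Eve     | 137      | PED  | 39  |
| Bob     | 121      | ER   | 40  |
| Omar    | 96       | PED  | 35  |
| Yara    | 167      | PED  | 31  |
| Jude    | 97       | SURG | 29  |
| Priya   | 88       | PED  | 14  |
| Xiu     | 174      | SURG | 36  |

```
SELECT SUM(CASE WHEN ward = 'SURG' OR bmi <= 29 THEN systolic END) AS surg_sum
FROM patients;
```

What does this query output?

patient=Tara: ✓ → 87
patient=Ines: ✗
patient=Lena: ✗
patient=Eve: ✗
patient=Bob: ✗
patient=Omar: ✗
patient=Yara: ✗
patient=Jude: ✓ → 97
patient=Priya: ✓ → 88
patient=Xiu: ✓ → 174
surg_sum = 87 + 97 + 88 + 174 = 446

446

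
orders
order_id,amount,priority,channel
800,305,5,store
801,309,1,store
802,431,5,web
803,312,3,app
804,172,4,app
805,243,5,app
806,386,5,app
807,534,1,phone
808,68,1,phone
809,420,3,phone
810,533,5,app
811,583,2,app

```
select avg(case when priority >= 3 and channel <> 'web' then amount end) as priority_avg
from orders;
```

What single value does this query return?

order_id=800: ✓ → 305
order_id=801: ✗
order_id=802: ✗
order_id=803: ✓ → 312
order_id=804: ✓ → 172
order_id=805: ✓ → 243
order_id=806: ✓ → 386
order_id=807: ✗
order_id=808: ✗
order_id=809: ✓ → 420
order_id=810: ✓ → 533
order_id=811: ✗
priority_avg = (305 + 312 + 172 + 243 + 386 + 420 + 533) / 7 = 338.7142857143

338.7142857143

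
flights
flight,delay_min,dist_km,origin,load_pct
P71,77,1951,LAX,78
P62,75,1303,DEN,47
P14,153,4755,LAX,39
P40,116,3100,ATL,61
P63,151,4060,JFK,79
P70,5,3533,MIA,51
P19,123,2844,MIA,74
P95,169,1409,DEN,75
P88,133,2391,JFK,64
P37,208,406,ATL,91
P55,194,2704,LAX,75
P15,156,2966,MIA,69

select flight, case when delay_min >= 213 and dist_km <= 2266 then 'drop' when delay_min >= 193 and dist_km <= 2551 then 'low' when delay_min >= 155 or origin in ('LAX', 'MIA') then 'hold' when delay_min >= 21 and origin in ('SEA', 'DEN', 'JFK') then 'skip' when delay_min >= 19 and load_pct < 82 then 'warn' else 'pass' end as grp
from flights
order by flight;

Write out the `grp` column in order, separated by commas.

flight=P14: delay_min >= 155 or origin in ('LAX', 'MIA') → hold
flight=P15: delay_min >= 155 or origin in ('LAX', 'MIA') → hold
flight=P19: delay_min >= 155 or origin in ('LAX', 'MIA') → hold
flight=P37: delay_min >= 193 and dist_km <= 2551 → low
flight=P40: delay_min >= 19 and load_pct < 82 → warn
flight=P55: delay_min >= 155 or origin in ('LAX', 'MIA') → hold
flight=P62: delay_min >= 21 and origin in ('SEA', 'DEN', 'JFK') → skip
flight=P63: delay_min >= 21 and origin in ('SEA', 'DEN', 'JFK') → skip
flight=P70: delay_min >= 155 or origin in ('LAX', 'MIA') → hold
flight=P71: delay_min >= 155 or origin in ('LAX', 'MIA') → hold
flight=P88: delay_min >= 21 and origin in ('SEA', 'DEN', 'JFK') → skip
flight=P95: delay_min >= 155 or origin in ('LAX', 'MIA') → hold

hold, hold, hold, low, warn, hold, skip, skip, hold, hold, skip, hold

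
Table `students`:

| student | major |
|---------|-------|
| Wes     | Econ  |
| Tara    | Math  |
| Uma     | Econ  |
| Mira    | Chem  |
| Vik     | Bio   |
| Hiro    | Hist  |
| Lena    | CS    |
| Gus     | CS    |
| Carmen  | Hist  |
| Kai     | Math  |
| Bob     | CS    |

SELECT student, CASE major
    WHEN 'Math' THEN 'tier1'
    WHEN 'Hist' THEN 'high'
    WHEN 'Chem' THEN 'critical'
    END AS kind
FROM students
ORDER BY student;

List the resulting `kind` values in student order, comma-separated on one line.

NULL, high, NULL, high, tier1, NULL, critical, tier1, NULL, NULL, NULL

student=Bob: (no match → NULL) → NULL
student=Carmen: major='Hist' → high
student=Gus: (no match → NULL) → NULL
student=Hiro: major='Hist' → high
student=Kai: major='Math' → tier1
student=Lena: (no match → NULL) → NULL
student=Mira: major='Chem' → critical
student=Tara: major='Math' → tier1
student=Uma: (no match → NULL) → NULL
student=Vik: (no match → NULL) → NULL
student=Wes: (no match → NULL) → NULL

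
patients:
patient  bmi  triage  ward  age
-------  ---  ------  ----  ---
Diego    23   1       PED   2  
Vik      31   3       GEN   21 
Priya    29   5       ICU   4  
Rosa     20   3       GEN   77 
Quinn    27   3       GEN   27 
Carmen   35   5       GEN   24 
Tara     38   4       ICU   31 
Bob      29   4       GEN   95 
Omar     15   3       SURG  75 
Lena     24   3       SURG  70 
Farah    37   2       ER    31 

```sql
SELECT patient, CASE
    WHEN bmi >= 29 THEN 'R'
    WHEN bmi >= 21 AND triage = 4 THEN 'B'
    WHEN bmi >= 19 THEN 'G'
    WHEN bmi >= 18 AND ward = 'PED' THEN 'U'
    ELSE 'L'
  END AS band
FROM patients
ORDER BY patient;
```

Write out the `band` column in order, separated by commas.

patient=Bob: bmi >= 29 → R
patient=Carmen: bmi >= 29 → R
patient=Diego: bmi >= 19 → G
patient=Farah: bmi >= 29 → R
patient=Lena: bmi >= 19 → G
patient=Omar: ELSE → L
patient=Priya: bmi >= 29 → R
patient=Quinn: bmi >= 19 → G
patient=Rosa: bmi >= 19 → G
patient=Tara: bmi >= 29 → R
patient=Vik: bmi >= 29 → R

R, R, G, R, G, L, R, G, G, R, R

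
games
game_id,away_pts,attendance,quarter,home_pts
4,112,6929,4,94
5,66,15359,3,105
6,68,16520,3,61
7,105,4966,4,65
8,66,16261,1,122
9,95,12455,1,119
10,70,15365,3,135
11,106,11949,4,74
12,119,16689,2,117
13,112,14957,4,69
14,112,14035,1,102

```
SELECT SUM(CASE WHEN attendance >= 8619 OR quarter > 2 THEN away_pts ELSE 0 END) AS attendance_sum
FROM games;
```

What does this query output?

1031

game_id=4: ✓ → 112
game_id=5: ✓ → 66
game_id=6: ✓ → 68
game_id=7: ✓ → 105
game_id=8: ✓ → 66
game_id=9: ✓ → 95
game_id=10: ✓ → 70
game_id=11: ✓ → 106
game_id=12: ✓ → 119
game_id=13: ✓ → 112
game_id=14: ✓ → 112
attendance_sum = 112 + 66 + 68 + 105 + 66 + 95 + 70 + 106 + 119 + 112 + 112 = 1031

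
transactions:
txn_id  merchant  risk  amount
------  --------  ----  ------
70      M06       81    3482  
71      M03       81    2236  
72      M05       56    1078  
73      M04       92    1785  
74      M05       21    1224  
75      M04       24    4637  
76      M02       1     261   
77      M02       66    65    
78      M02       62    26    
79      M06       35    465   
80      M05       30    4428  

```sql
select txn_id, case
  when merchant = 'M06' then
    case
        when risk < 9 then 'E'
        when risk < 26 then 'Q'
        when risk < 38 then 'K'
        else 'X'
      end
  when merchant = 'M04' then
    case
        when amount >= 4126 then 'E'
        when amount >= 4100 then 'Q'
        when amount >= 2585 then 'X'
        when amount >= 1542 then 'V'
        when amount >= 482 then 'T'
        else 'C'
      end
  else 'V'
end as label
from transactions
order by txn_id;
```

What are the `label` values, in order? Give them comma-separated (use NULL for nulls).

X, V, V, V, V, E, V, V, V, K, V

txn_id=70: merchant='M06' → inner[ELSE] → X
txn_id=71: merchant='M03' → outer ELSE → V
txn_id=72: merchant='M05' → outer ELSE → V
txn_id=73: merchant='M04' → inner[amount >= 1542] → V
txn_id=74: merchant='M05' → outer ELSE → V
txn_id=75: merchant='M04' → inner[amount >= 4126] → E
txn_id=76: merchant='M02' → outer ELSE → V
txn_id=77: merchant='M02' → outer ELSE → V
txn_id=78: merchant='M02' → outer ELSE → V
txn_id=79: merchant='M06' → inner[risk < 38] → K
txn_id=80: merchant='M05' → outer ELSE → V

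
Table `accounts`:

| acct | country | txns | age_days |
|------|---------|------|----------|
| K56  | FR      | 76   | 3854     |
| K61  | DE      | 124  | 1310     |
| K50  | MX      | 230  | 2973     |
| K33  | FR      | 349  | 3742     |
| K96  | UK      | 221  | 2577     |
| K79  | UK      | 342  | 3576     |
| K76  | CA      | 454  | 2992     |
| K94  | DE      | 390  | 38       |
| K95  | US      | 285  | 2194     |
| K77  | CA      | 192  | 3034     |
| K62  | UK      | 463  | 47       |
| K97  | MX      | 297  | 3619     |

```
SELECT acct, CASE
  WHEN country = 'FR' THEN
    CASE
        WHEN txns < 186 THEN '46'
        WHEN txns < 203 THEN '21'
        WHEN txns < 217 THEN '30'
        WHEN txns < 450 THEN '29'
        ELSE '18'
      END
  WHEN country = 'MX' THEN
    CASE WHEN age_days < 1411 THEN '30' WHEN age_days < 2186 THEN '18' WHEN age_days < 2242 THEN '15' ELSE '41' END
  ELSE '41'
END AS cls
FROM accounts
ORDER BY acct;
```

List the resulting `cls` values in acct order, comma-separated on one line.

acct=K33: country='FR' → inner[txns < 450] → 29
acct=K50: country='MX' → inner[ELSE] → 41
acct=K56: country='FR' → inner[txns < 186] → 46
acct=K61: country='DE' → outer ELSE → 41
acct=K62: country='UK' → outer ELSE → 41
acct=K76: country='CA' → outer ELSE → 41
acct=K77: country='CA' → outer ELSE → 41
acct=K79: country='UK' → outer ELSE → 41
acct=K94: country='DE' → outer ELSE → 41
acct=K95: country='US' → outer ELSE → 41
acct=K96: country='UK' → outer ELSE → 41
acct=K97: country='MX' → inner[ELSE] → 41

29, 41, 46, 41, 41, 41, 41, 41, 41, 41, 41, 41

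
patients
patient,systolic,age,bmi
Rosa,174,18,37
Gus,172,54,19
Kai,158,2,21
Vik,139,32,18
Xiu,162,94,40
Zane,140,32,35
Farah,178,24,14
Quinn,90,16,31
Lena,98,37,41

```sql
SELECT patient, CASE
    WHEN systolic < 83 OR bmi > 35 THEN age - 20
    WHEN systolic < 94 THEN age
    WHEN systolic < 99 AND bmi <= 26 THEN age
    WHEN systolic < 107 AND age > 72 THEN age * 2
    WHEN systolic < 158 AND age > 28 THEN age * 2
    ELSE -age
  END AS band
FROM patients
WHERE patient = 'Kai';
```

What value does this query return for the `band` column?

-2

patient = Kai: systolic=158, age=2, bmi=21.
systolic < 83 OR bmi > 35 → false
systolic < 94 → false
systolic < 99 AND bmi <= 26 → false
systolic < 107 AND age > 72 → false
systolic < 158 AND age > 28 → false
No prior WHEN matched → ELSE → -2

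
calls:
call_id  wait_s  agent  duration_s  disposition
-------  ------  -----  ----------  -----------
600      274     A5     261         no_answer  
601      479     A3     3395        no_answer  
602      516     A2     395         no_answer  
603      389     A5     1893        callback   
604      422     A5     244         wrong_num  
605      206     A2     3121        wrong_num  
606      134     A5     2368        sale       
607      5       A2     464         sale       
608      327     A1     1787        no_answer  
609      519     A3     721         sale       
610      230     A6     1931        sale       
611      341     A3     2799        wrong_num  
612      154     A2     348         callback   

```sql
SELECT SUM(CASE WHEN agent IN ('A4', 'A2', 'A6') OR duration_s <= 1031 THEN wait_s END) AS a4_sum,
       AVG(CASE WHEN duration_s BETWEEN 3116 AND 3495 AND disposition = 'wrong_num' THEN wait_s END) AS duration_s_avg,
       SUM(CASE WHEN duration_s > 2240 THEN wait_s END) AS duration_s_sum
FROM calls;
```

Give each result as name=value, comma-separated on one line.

a4_sum=2326, duration_s_avg=206, duration_s_sum=1160

[a4_sum: agent IN ('A4', 'A2', 'A6') OR duration_s <= 1031]
call_id=600: ✓ → 274
call_id=601: ✗
call_id=602: ✓ → 516
call_id=603: ✗
call_id=604: ✓ → 422
call_id=605: ✓ → 206
call_id=606: ✗
call_id=607: ✓ → 5
call_id=608: ✗
call_id=609: ✓ → 519
call_id=610: ✓ → 230
call_id=611: ✗
call_id=612: ✓ → 154
a4_sum = 274 + 516 + 422 + 206 + 5 + 519 + 230 + 154 = 2326
—
[duration_s_avg: duration_s BETWEEN 3116 AND 3495 AND disposition = 'wrong_num']
call_id=600: ✗
call_id=601: ✗
call_id=602: ✗
call_id=603: ✗
call_id=604: ✗
call_id=605: ✓ → 206
call_id=606: ✗
call_id=607: ✗
call_id=608: ✗
call_id=609: ✗
call_id=610: ✗
call_id=611: ✗
call_id=612: ✗
duration_s_avg = 206
—
[duration_s_sum: duration_s > 2240]
call_id=600: ✗
call_id=601: ✓ → 479
call_id=602: ✗
call_id=603: ✗
call_id=604: ✗
call_id=605: ✓ → 206
call_id=606: ✓ → 134
call_id=607: ✗
call_id=608: ✗
call_id=609: ✗
call_id=610: ✗
call_id=611: ✓ → 341
call_id=612: ✗
duration_s_sum = 479 + 206 + 134 + 341 = 1160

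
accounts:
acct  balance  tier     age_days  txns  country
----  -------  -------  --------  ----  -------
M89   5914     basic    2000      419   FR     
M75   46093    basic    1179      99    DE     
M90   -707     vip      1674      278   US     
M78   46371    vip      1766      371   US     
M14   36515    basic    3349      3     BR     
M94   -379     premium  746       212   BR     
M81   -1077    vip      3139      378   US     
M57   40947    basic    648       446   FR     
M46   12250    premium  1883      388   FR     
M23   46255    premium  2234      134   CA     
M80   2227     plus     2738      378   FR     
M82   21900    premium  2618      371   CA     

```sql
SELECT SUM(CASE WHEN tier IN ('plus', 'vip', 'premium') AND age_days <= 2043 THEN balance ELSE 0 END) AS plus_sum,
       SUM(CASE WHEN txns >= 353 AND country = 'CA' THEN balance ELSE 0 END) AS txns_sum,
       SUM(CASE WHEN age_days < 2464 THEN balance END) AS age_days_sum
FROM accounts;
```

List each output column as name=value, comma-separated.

plus_sum=57535, txns_sum=21900, age_days_sum=196744

[plus_sum: tier IN ('plus', 'vip', 'premium') AND age_days <= 2043]
acct=M89: ✗
acct=M75: ✗
acct=M90: ✓ → -707
acct=M78: ✓ → 46371
acct=M14: ✗
acct=M94: ✓ → -379
acct=M81: ✗
acct=M57: ✗
acct=M46: ✓ → 12250
acct=M23: ✗
acct=M80: ✗
acct=M82: ✗
plus_sum = -707 + 46371 + -379 + 12250 = 57535
—
[txns_sum: txns >= 353 AND country = 'CA']
acct=M89: ✗
acct=M75: ✗
acct=M90: ✗
acct=M78: ✗
acct=M14: ✗
acct=M94: ✗
acct=M81: ✗
acct=M57: ✗
acct=M46: ✗
acct=M23: ✗
acct=M80: ✗
acct=M82: ✓ → 21900
txns_sum = 21900
—
[age_days_sum: age_days < 2464]
acct=M89: ✓ → 5914
acct=M75: ✓ → 46093
acct=M90: ✓ → -707
acct=M78: ✓ → 46371
acct=M14: ✗
acct=M94: ✓ → -379
acct=M81: ✗
acct=M57: ✓ → 40947
acct=M46: ✓ → 12250
acct=M23: ✓ → 46255
acct=M80: ✗
acct=M82: ✗
age_days_sum = 5914 + 46093 + -707 + 46371 + -379 + 40947 + 12250 + 46255 = 196744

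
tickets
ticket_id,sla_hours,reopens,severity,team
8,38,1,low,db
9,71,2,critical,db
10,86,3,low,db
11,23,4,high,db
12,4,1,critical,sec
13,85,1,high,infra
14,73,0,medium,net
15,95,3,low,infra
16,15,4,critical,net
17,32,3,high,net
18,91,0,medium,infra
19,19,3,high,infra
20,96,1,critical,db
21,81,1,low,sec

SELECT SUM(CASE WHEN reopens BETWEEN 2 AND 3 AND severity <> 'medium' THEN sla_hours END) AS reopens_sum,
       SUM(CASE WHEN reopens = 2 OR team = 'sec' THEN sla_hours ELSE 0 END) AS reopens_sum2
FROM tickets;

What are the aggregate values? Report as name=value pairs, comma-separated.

[reopens_sum: reopens BETWEEN 2 AND 3 AND severity <> 'medium']
ticket_id=8: ✗
ticket_id=9: ✓ → 71
ticket_id=10: ✓ → 86
ticket_id=11: ✗
ticket_id=12: ✗
ticket_id=13: ✗
ticket_id=14: ✗
ticket_id=15: ✓ → 95
ticket_id=16: ✗
ticket_id=17: ✓ → 32
ticket_id=18: ✗
ticket_id=19: ✓ → 19
ticket_id=20: ✗
ticket_id=21: ✗
reopens_sum = 71 + 86 + 95 + 32 + 19 = 303
—
[reopens_sum2: reopens = 2 OR team = 'sec']
ticket_id=8: ✗
ticket_id=9: ✓ → 71
ticket_id=10: ✗
ticket_id=11: ✗
ticket_id=12: ✓ → 4
ticket_id=13: ✗
ticket_id=14: ✗
ticket_id=15: ✗
ticket_id=16: ✗
ticket_id=17: ✗
ticket_id=18: ✗
ticket_id=19: ✗
ticket_id=20: ✗
ticket_id=21: ✓ → 81
reopens_sum2 = 71 + 4 + 81 = 156

reopens_sum=303, reopens_sum2=156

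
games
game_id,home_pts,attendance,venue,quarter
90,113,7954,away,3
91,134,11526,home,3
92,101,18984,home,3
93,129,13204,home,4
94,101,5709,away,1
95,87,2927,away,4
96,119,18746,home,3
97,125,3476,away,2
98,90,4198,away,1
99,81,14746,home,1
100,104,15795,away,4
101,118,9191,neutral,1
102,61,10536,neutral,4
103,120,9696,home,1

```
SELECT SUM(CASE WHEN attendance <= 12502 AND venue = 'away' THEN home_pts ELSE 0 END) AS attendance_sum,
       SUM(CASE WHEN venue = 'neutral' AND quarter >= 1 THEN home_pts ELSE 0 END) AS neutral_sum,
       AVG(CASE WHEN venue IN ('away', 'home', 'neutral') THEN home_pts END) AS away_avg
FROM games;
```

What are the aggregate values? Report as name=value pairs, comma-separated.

attendance_sum=516, neutral_sum=179, away_avg=105.9285714286

[attendance_sum: attendance <= 12502 AND venue = 'away']
game_id=90: ✓ → 113
game_id=91: ✗
game_id=92: ✗
game_id=93: ✗
game_id=94: ✓ → 101
game_id=95: ✓ → 87
game_id=96: ✗
game_id=97: ✓ → 125
game_id=98: ✓ → 90
game_id=99: ✗
game_id=100: ✗
game_id=101: ✗
game_id=102: ✗
game_id=103: ✗
attendance_sum = 113 + 101 + 87 + 125 + 90 = 516
—
[neutral_sum: venue = 'neutral' AND quarter >= 1]
game_id=90: ✗
game_id=91: ✗
game_id=92: ✗
game_id=93: ✗
game_id=94: ✗
game_id=95: ✗
game_id=96: ✗
game_id=97: ✗
game_id=98: ✗
game_id=99: ✗
game_id=100: ✗
game_id=101: ✓ → 118
game_id=102: ✓ → 61
game_id=103: ✗
neutral_sum = 118 + 61 = 179
—
[away_avg: venue IN ('away', 'home', 'neutral')]
game_id=90: ✓ → 113
game_id=91: ✓ → 134
game_id=92: ✓ → 101
game_id=93: ✓ → 129
game_id=94: ✓ → 101
game_id=95: ✓ → 87
game_id=96: ✓ → 119
game_id=97: ✓ → 125
game_id=98: ✓ → 90
game_id=99: ✓ → 81
game_id=100: ✓ → 104
game_id=101: ✓ → 118
game_id=102: ✓ → 61
game_id=103: ✓ → 120
away_avg = (113 + 134 + 101 + 129 + 101 + 87 + 119 + 125 + 90 + 81 + 104 + 118 + 61 + 120) / 14 = 105.9285714286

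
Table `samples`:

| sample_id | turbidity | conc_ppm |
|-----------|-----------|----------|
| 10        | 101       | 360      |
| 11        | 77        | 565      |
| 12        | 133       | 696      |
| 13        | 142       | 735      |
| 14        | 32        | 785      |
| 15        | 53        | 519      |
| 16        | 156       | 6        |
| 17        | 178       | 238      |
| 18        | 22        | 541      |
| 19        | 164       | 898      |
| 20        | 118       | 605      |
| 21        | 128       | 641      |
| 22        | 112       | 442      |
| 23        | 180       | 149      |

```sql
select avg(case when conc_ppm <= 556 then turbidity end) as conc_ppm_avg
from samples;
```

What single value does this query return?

114.5714285714

sample_id=10: ✓ → 101
sample_id=11: ✗
sample_id=12: ✗
sample_id=13: ✗
sample_id=14: ✗
sample_id=15: ✓ → 53
sample_id=16: ✓ → 156
sample_id=17: ✓ → 178
sample_id=18: ✓ → 22
sample_id=19: ✗
sample_id=20: ✗
sample_id=21: ✗
sample_id=22: ✓ → 112
sample_id=23: ✓ → 180
conc_ppm_avg = (101 + 53 + 156 + 178 + 22 + 112 + 180) / 7 = 114.5714285714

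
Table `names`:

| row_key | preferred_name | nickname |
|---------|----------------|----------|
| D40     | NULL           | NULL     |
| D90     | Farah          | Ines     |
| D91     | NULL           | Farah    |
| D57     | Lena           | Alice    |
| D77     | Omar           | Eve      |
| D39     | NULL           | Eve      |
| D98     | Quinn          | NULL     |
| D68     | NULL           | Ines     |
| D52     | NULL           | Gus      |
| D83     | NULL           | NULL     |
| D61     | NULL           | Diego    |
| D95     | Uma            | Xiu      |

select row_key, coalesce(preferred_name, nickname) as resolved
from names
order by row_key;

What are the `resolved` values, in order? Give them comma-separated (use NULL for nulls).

row_key=D39: preferred_name=NULL, nickname=Eve → Eve
row_key=D40: preferred_name=NULL, nickname=NULL (all NULL) → NULL
row_key=D52: preferred_name=NULL, nickname=Gus → Gus
row_key=D57: preferred_name=Lena → Lena
row_key=D61: preferred_name=NULL, nickname=Diego → Diego
row_key=D68: preferred_name=NULL, nickname=Ines → Ines
row_key=D77: preferred_name=Omar → Omar
row_key=D83: preferred_name=NULL, nickname=NULL (all NULL) → NULL
row_key=D90: preferred_name=Farah → Farah
row_key=D91: preferred_name=NULL, nickname=Farah → Farah
row_key=D95: preferred_name=Uma → Uma
row_key=D98: preferred_name=Quinn → Quinn

Eve, NULL, Gus, Lena, Diego, Ines, Omar, NULL, Farah, Farah, Uma, Quinn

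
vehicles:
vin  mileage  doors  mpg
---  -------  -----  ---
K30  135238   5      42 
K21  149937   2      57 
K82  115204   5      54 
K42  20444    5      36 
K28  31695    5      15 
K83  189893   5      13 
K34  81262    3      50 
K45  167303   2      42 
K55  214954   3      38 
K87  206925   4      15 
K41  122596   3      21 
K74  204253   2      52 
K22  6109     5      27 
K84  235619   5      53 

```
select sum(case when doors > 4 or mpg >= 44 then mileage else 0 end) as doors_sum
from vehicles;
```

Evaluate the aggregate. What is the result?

vin=K30: ✓ → 135238
vin=K21: ✓ → 149937
vin=K82: ✓ → 115204
vin=K42: ✓ → 20444
vin=K28: ✓ → 31695
vin=K83: ✓ → 189893
vin=K34: ✓ → 81262
vin=K45: ✗
vin=K55: ✗
vin=K87: ✗
vin=K41: ✗
vin=K74: ✓ → 204253
vin=K22: ✓ → 6109
vin=K84: ✓ → 235619
doors_sum = 135238 + 149937 + 115204 + 20444 + 31695 + 189893 + 81262 + 204253 + 6109 + 235619 = 1169654

1169654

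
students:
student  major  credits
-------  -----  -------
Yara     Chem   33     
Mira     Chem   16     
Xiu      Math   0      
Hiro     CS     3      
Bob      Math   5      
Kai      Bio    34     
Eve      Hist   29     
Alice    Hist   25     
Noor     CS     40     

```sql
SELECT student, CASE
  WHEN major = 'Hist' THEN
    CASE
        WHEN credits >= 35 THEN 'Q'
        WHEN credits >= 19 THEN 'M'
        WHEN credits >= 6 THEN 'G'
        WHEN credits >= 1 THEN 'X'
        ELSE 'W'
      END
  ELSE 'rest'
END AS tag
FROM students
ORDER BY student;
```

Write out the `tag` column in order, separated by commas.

student=Alice: major='Hist' → inner[credits >= 19] → M
student=Bob: major='Math' → outer ELSE → rest
student=Eve: major='Hist' → inner[credits >= 19] → M
student=Hiro: major='CS' → outer ELSE → rest
student=Kai: major='Bio' → outer ELSE → rest
student=Mira: major='Chem' → outer ELSE → rest
student=Noor: major='CS' → outer ELSE → rest
student=Xiu: major='Math' → outer ELSE → rest
student=Yara: major='Chem' → outer ELSE → rest

M, rest, M, rest, rest, rest, rest, rest, rest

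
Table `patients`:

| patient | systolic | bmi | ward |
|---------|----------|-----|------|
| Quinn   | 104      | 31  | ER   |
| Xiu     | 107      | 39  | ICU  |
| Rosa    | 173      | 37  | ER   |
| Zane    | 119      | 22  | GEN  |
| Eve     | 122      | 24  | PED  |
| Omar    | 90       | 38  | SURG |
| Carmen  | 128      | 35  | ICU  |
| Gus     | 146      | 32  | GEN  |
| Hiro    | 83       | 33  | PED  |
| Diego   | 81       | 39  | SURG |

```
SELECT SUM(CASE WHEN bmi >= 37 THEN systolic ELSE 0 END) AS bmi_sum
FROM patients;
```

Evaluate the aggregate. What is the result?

451

patient=Quinn: ✗
patient=Xiu: ✓ → 107
patient=Rosa: ✓ → 173
patient=Zane: ✗
patient=Eve: ✗
patient=Omar: ✓ → 90
patient=Carmen: ✗
patient=Gus: ✗
patient=Hiro: ✗
patient=Diego: ✓ → 81
bmi_sum = 107 + 173 + 90 + 81 = 451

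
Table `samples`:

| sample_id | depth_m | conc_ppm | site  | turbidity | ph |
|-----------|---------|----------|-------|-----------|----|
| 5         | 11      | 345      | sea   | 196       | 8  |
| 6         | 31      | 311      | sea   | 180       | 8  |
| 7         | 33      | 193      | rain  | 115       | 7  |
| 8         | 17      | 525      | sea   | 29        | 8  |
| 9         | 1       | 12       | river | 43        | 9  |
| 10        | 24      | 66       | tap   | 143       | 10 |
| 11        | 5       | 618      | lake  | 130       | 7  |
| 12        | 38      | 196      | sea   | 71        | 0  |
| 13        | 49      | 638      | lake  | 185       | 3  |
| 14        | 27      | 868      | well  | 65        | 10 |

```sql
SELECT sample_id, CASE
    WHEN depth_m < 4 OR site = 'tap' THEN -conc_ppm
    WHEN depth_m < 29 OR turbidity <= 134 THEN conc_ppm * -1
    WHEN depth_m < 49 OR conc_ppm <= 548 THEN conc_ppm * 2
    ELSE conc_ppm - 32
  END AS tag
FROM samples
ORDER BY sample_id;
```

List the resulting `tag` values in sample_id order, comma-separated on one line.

-345, 622, -193, -525, -12, -66, -618, -196, 606, -868

sample_id=5: depth_m < 29 OR turbidity <= 134 → -345
sample_id=6: depth_m < 49 OR conc_ppm <= 548 → 622
sample_id=7: depth_m < 29 OR turbidity <= 134 → -193
sample_id=8: depth_m < 29 OR turbidity <= 134 → -525
sample_id=9: depth_m < 4 OR site = 'tap' → -12
sample_id=10: depth_m < 4 OR site = 'tap' → -66
sample_id=11: depth_m < 29 OR turbidity <= 134 → -618
sample_id=12: depth_m < 29 OR turbidity <= 134 → -196
sample_id=13: ELSE → 606
sample_id=14: depth_m < 29 OR turbidity <= 134 → -868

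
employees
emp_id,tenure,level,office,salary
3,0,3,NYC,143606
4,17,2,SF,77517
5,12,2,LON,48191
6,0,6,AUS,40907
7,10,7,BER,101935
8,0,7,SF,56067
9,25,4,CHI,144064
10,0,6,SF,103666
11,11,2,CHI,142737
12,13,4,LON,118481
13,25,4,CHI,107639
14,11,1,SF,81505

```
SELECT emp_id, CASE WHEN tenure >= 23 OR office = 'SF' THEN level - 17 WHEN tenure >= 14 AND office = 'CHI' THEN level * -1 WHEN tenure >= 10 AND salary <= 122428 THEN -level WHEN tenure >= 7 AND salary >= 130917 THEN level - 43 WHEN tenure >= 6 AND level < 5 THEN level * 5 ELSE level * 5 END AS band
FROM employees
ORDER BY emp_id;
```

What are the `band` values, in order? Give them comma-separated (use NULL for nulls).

15, -15, -2, 30, -7, -10, -13, -11, -41, -4, -13, -16

emp_id=3: ELSE → 15
emp_id=4: tenure >= 23 OR office = 'SF' → -15
emp_id=5: tenure >= 10 AND salary <= 122428 → -2
emp_id=6: ELSE → 30
emp_id=7: tenure >= 10 AND salary <= 122428 → -7
emp_id=8: tenure >= 23 OR office = 'SF' → -10
emp_id=9: tenure >= 23 OR office = 'SF' → -13
emp_id=10: tenure >= 23 OR office = 'SF' → -11
emp_id=11: tenure >= 7 AND salary >= 130917 → -41
emp_id=12: tenure >= 10 AND salary <= 122428 → -4
emp_id=13: tenure >= 23 OR office = 'SF' → -13
emp_id=14: tenure >= 23 OR office = 'SF' → -16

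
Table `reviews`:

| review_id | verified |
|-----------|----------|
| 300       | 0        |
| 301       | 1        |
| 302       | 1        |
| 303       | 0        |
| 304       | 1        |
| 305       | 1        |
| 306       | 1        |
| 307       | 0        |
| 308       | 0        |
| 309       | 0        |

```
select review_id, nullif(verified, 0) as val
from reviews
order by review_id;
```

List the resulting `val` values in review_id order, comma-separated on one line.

NULL, 1, 1, NULL, 1, 1, 1, NULL, NULL, NULL

review_id=300: verified=0 vs 0: equal → NULL
review_id=301: verified=1 vs 0: differ → 1
review_id=302: verified=1 vs 0: differ → 1
review_id=303: verified=0 vs 0: equal → NULL
review_id=304: verified=1 vs 0: differ → 1
review_id=305: verified=1 vs 0: differ → 1
review_id=306: verified=1 vs 0: differ → 1
review_id=307: verified=0 vs 0: equal → NULL
review_id=308: verified=0 vs 0: equal → NULL
review_id=309: verified=0 vs 0: equal → NULL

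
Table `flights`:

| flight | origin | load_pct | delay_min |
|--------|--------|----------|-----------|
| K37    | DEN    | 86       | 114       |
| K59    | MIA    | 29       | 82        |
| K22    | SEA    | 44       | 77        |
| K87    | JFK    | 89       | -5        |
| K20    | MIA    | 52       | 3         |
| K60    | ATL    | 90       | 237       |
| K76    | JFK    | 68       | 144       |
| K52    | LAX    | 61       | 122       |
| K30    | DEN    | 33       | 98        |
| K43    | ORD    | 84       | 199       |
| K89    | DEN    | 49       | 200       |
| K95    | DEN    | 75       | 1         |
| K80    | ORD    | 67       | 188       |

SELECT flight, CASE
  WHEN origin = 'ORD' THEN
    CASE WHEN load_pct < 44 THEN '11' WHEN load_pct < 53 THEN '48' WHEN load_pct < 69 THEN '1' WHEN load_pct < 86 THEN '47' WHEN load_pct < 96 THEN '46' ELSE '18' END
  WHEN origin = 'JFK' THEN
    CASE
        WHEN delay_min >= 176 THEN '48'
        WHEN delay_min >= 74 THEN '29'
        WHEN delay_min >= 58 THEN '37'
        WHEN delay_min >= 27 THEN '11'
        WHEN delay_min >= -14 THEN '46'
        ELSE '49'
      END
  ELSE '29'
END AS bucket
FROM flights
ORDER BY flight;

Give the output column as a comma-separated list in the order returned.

29, 29, 29, 29, 47, 29, 29, 29, 29, 1, 46, 29, 29

flight=K20: origin='MIA' → outer ELSE → 29
flight=K22: origin='SEA' → outer ELSE → 29
flight=K30: origin='DEN' → outer ELSE → 29
flight=K37: origin='DEN' → outer ELSE → 29
flight=K43: origin='ORD' → inner[load_pct < 86] → 47
flight=K52: origin='LAX' → outer ELSE → 29
flight=K59: origin='MIA' → outer ELSE → 29
flight=K60: origin='ATL' → outer ELSE → 29
flight=K76: origin='JFK' → inner[delay_min >= 74] → 29
flight=K80: origin='ORD' → inner[load_pct < 69] → 1
flight=K87: origin='JFK' → inner[delay_min >= -14] → 46
flight=K89: origin='DEN' → outer ELSE → 29
flight=K95: origin='DEN' → outer ELSE → 29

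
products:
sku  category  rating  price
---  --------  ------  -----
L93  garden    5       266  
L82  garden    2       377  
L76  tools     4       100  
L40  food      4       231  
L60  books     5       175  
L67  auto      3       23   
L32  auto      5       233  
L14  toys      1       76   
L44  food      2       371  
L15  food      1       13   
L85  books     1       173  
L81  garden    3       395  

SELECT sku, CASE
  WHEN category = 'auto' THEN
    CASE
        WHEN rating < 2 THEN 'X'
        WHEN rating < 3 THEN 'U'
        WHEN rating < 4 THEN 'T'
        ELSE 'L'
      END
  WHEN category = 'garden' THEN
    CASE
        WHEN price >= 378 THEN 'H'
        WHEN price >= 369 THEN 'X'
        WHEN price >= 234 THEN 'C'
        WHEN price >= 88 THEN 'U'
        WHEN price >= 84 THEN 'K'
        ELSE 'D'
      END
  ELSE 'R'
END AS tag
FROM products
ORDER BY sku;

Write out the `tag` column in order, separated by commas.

sku=L14: category='toys' → outer ELSE → R
sku=L15: category='food' → outer ELSE → R
sku=L32: category='auto' → inner[ELSE] → L
sku=L40: category='food' → outer ELSE → R
sku=L44: category='food' → outer ELSE → R
sku=L60: category='books' → outer ELSE → R
sku=L67: category='auto' → inner[rating < 4] → T
sku=L76: category='tools' → outer ELSE → R
sku=L81: category='garden' → inner[price >= 378] → H
sku=L82: category='garden' → inner[price >= 369] → X
sku=L85: category='books' → outer ELSE → R
sku=L93: category='garden' → inner[price >= 234] → C

R, R, L, R, R, R, T, R, H, X, R, C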